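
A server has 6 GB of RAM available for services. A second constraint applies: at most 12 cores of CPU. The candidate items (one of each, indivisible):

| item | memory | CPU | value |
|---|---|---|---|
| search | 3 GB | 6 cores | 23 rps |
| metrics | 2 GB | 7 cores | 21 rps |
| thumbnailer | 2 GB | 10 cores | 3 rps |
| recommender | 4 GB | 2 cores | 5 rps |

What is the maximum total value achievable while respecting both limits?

26 rps

Feasible sets respecting both limits:
- metrics+recommender: memory 6, CPU 9, value 26
- search: memory 3, CPU 6, value 23
- metrics: memory 2, CPU 7, value 21
- thumbnailer+recommender: memory 6, CPU 12, value 8
Best: 26 rps.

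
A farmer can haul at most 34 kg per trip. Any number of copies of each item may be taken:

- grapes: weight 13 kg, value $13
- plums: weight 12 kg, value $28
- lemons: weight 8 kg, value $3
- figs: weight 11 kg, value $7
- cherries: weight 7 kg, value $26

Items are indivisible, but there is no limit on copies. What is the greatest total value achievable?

Best value-per-unit is cherries at 26/7; filling with it alone gives 4×26 = 104.
Optimal mix: 1×plums + 3×cherries → weight 33, value 106.

$106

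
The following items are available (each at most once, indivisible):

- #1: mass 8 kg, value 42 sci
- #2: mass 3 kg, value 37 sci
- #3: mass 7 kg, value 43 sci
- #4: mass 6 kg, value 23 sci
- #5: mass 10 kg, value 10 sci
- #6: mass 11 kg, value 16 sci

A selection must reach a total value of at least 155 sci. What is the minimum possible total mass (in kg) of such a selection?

34

Subsets with value ≥ 155, sorted by total mass:
- #1+#2+#3+#4+#5: mass 34, value 155
- #1+#2+#3+#4+#6: mass 35, value 161
- #1+#2+#3+#4+#5+#6: mass 45, value 171
Minimum mass: 34 kg.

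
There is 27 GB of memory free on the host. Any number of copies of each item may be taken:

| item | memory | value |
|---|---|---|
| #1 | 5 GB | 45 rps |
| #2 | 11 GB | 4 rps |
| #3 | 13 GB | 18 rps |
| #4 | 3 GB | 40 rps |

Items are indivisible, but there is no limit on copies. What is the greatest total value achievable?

Best value-per-unit is #4 at 40/3, and filling with it alone uses memory 9×3=27. No mix of the others beats 9×40 = 360.

360 rps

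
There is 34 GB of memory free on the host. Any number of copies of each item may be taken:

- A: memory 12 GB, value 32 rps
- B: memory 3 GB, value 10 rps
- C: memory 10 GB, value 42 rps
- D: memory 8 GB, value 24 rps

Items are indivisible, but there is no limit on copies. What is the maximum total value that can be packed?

Best value-per-unit is C at 42/10; filling with it alone gives 3×42 = 126.
Optimal mix: 1×B + 3×C → memory 33, value 136.

136 rps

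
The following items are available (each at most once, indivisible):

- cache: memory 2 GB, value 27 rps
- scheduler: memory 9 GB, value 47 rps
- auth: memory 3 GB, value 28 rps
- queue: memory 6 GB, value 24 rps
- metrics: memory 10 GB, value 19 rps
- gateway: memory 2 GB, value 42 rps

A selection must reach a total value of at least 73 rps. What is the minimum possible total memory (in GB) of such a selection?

Subsets with value ≥ 73, sorted by total memory:
- cache+auth+gateway: memory 7, value 97
- cache+queue+gateway: memory 10, value 93
- auth+queue+gateway: memory 11, value 94
- scheduler+gateway: memory 11, value 89
Minimum memory: 7 GB.

7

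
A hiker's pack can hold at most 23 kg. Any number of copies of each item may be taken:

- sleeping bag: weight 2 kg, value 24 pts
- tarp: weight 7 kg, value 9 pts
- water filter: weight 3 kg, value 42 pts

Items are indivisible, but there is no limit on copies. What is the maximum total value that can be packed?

Best value-per-unit is water filter at 42/3; filling with it alone gives 7×42 = 294.
Optimal mix: 1×sleeping bag + 7×water filter → weight 23, value 318.

318 pts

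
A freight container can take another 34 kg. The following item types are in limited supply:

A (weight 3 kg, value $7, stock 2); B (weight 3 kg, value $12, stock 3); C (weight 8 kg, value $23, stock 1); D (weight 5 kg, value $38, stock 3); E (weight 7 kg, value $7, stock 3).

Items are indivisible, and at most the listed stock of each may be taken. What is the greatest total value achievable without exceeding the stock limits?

$173

Best selections within weight 34 and stock limits:
- 3×B + 1×C + 3×D: weight 32, value 173
- 1×A + 2×B + 1×C + 3×D: weight 32, value 168
Best: $173.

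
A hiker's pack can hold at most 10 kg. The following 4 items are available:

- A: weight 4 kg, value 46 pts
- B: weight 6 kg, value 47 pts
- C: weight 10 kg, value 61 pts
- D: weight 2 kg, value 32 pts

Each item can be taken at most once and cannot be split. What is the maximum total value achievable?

Check high-value combinations within 10 kg:
- A+B: weight 4+6=10, value 46+47=93
- B+D: weight 6+2=8, value 47+32=79
- A+D: weight 4+2=6, value 46+32=78
Best: 93 pts.

93 pts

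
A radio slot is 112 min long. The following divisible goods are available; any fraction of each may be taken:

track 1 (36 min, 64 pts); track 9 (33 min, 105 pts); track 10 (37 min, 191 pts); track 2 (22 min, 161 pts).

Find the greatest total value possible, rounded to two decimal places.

Take in order of value per unit:
- track 2 (161/22 per unit): all 22 → value 161, running total 161.00
- track 10 (191/37 per unit): all 37 → value 191, running total 352.00
- track 9 (105/33 per unit): all 33 → value 105, running total 457.00
- track 1 (64/36 per unit): 20 of 36 → value 20×64/36 = 35.5556, running total 492.56
Total 492.56.

492.56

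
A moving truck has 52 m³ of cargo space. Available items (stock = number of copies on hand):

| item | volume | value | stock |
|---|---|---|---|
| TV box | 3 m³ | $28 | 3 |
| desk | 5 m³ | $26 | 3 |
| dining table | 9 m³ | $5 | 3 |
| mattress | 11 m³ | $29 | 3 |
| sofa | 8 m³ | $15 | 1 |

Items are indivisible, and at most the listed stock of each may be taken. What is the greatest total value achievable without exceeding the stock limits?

Best selections within volume 52 and stock limits:
- 3×TV box + 2×desk + 3×mattress: volume 52, value 223
- 3×TV box + 3×desk + 2×mattress: volume 46, value 220
Best: $223.

$223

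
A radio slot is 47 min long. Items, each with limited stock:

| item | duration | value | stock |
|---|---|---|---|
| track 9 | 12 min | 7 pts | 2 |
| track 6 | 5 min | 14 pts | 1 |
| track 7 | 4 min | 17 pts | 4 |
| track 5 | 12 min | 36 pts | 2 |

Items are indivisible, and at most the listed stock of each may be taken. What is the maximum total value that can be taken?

154 pts

Best selections within duration 47 and stock limits:
- 1×track 6 + 4×track 7 + 2×track 5: duration 45, value 154
- 4×track 7 + 2×track 5: duration 40, value 140
- 1×track 6 + 3×track 7 + 2×track 5: duration 41, value 137
Best: 154 pts.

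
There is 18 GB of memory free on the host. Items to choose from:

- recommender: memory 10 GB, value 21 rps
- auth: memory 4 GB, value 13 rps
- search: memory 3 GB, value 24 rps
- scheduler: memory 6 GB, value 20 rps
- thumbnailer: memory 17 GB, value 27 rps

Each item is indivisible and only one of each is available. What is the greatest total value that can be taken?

58 rps

Check high-value combinations within 18 GB:
- recommender+auth+search: memory 10+4+3=17, value 21+13+24=58
- auth+search+scheduler: memory 4+3+6=13, value 13+24+20=57
- recommender+search: memory 10+3=13, value 21+24=45
- search+scheduler: memory 3+6=9, value 24+20=44
- recommender+scheduler: memory 10+6=16, value 21+20=41
Best: 58 rps.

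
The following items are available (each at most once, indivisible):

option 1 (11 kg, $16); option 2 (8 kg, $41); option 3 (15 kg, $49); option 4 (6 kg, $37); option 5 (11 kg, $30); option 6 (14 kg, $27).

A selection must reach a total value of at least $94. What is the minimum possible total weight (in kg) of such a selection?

Subsets with value ≥ 94, sorted by total weight:
- option 2+option 4+option 5: weight 25, value 108
- option 1+option 2+option 4: weight 25, value 94
- option 2+option 4+option 6: weight 28, value 105
Minimum weight: 25 kg.

25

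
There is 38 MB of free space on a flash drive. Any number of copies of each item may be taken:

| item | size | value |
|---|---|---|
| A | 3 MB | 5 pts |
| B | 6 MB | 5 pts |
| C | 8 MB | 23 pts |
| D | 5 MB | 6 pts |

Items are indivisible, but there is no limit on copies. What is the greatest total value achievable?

Best value-per-unit is C at 23/8; filling with it alone gives 4×23 = 92.
Optimal mix: 2×A + 4×C → size 38, value 102.

102 pts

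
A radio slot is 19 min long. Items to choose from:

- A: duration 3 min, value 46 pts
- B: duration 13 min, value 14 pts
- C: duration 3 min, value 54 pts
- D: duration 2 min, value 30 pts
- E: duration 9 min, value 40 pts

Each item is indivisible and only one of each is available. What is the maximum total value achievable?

170 pts

Check high-value combinations within 19 min:
- A+C+D+E: duration 3+3+2+9=17, value 46+54+30+40=170
- A+C+E: duration 3+3+9=15, value 46+54+40=140
- A+C+D: duration 3+3+2=8, value 46+54+30=130
- C+D+E: duration 3+2+9=14, value 54+30+40=124
- A+D+E: duration 3+2+9=14, value 46+30+40=116
Best: 170 pts.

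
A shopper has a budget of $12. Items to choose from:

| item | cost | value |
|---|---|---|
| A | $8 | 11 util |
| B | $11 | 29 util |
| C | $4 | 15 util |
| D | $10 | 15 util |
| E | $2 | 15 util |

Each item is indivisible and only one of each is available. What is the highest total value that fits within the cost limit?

This is a 0/1 knapsack; check combinations near the capacity.
- C+E: cost 4+2=6, value 15+15=30
- D+E: cost 10+2=12, value 15+15=30
- B: cost 11, value 29
Best: 30 util.

30 util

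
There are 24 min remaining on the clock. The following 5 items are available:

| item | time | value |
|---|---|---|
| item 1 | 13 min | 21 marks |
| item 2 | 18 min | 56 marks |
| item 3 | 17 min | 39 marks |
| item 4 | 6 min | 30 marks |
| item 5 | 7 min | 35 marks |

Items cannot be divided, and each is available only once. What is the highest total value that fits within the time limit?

86 marks

Check high-value combinations within 24 min:
- item 2+item 4: time 18+6=24, value 56+30=86
- item 3+item 5: time 17+7=24, value 39+35=74
- item 3+item 4: time 17+6=23, value 39+30=69
- item 4+item 5: time 6+7=13, value 30+35=65
- item 2: time 18, value 56
Best: 86 marks.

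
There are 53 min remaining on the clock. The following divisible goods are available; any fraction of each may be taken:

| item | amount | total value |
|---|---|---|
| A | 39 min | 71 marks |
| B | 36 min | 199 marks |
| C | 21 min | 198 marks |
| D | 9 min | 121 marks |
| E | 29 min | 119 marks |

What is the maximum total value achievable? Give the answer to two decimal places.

Take in order of value per unit:
- D (121/9 per unit): all 9 → value 121, running total 121.00
- C (198/21 per unit): all 21 → value 198, running total 319.00
- B (199/36 per unit): 23 of 36 → value 23×199/36 = 127.1389, running total 446.14
Total 446.14.

446.14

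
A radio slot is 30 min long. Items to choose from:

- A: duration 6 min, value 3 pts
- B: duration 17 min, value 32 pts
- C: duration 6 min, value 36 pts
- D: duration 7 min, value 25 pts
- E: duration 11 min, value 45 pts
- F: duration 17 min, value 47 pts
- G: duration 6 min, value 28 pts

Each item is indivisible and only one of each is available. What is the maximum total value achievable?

Check high-value combinations within 30 min:
- C+D+E+G: duration 6+7+11+6=30, value 36+25+45+28=134
- A+C+E+G: duration 6+6+11+6=29, value 3+36+45+28=112
- C+F+G: duration 6+17+6=29, value 36+47+28=111
- C+E+G: duration 6+11+6=23, value 36+45+28=109
- A+C+D+E: duration 6+6+7+11=30, value 3+36+25+45=109
Best: 134 pts.

134 pts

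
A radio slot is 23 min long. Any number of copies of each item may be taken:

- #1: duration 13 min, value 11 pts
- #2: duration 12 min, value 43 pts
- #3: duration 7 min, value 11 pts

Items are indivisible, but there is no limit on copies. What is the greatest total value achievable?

Best value-per-unit is #2 at 43/12; filling with it alone gives 1×43 = 43.
Optimal mix: 1×#2 + 1×#3 → duration 19, value 54.

54 pts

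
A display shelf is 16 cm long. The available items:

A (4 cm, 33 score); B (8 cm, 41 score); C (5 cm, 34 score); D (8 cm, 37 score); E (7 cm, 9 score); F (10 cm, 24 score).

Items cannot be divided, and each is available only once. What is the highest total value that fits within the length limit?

Check high-value combinations within 16 cm:
- B+D: length 8+8=16, value 41+37=78
- A+C+E: length 4+5+7=16, value 33+34+9=76
- B+C: length 8+5=13, value 41+34=75
- A+B: length 4+8=12, value 33+41=74
- C+D: length 5+8=13, value 34+37=71
Best: 78 score.

78 score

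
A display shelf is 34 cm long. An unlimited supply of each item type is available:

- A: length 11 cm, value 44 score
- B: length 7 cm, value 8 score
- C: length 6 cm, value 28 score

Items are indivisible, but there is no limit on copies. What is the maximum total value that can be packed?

144 score

Best value-per-unit is C at 28/6; filling with it alone gives 5×28 = 140.
Optimal mix: 2×A + 2×C → length 34, value 144.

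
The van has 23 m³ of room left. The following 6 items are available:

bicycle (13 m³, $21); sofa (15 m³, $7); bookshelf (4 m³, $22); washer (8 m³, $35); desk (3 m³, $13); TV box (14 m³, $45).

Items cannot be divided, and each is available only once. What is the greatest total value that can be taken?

This is a 0/1 knapsack; check combinations near the capacity.
- bookshelf+desk+TV box: volume 4+3+14=21, value 22+13+45=80
- washer+TV box: volume 8+14=22, value 35+45=80
- bookshelf+washer+desk: volume 4+8+3=15, value 22+35+13=70
- bookshelf+TV box: volume 4+14=18, value 22+45=67
- desk+TV box: volume 3+14=17, value 13+45=58
Best: $80.

$80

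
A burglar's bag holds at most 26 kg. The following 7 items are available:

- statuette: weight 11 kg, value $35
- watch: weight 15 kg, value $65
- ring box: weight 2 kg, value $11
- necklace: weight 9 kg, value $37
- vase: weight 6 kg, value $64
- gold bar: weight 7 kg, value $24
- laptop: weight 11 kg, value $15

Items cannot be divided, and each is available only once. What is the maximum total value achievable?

$140

Check high-value combinations within 26 kg:
- watch+ring box+vase: weight 15+2+6=23, value 65+11+64=140
- ring box+necklace+vase+gold bar: weight 2+9+6+7=24, value 11+37+64+24=136
- statuette+necklace+vase: weight 11+9+6=26, value 35+37+64=136
- statuette+ring box+vase+gold bar: weight 11+2+6+7=26, value 35+11+64+24=134
Best: $140.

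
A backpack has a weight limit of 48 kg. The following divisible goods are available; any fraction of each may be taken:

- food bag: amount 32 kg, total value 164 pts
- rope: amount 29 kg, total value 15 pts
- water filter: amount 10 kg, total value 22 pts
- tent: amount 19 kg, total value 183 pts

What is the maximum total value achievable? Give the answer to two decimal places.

331.63

Take in order of value per unit:
- tent (183/19 per unit): all 19 → value 183, running total 183.00
- food bag (164/32 per unit): 29 of 32 → value 29×164/32 = 148.6250, running total 331.63
Total 331.63.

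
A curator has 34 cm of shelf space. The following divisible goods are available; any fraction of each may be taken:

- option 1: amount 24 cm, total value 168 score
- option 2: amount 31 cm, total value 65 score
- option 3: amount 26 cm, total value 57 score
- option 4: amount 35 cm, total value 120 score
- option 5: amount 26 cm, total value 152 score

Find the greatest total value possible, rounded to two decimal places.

226.46

Take in order of value per unit:
- option 1 (168/24 per unit): all 24 → value 168, running total 168.00
- option 5 (152/26 per unit): 10 of 26 → value 10×152/26 = 58.4615, running total 226.46
Total 226.46.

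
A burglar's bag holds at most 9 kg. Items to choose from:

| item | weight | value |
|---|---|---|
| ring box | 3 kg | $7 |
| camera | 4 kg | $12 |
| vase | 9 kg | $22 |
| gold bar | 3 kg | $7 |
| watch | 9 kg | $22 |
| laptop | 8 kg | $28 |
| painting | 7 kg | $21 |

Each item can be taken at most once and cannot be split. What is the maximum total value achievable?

Check high-value combinations within 9 kg:
- laptop: weight 8, value 28
- vase: weight 9, value 22
- watch: weight 9, value 22
Best: $28.

$28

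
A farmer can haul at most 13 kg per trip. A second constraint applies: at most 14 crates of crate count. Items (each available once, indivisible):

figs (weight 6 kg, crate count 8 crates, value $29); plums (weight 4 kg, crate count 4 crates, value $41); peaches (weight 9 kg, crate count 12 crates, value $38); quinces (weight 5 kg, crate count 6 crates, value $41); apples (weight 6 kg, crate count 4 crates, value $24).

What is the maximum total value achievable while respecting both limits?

Feasible sets respecting both limits:
- plums+quinces: weight 9, crate count 10, value 82
- figs+plums: weight 10, crate count 12, value 70
- figs+quinces: weight 11, crate count 14, value 70
Best: $82.

$82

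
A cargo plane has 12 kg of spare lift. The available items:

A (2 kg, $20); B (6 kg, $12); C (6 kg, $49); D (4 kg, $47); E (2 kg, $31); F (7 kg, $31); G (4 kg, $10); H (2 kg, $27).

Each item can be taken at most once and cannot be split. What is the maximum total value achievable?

$127

Check high-value combinations within 12 kg:
- C+D+E: weight 6+4+2=12, value 49+47+31=127
- A+C+E+H: weight 2+6+2+2=12, value 20+49+31+27=127
- A+D+E+H: weight 2+4+2+2=10, value 20+47+31+27=125
Best: $127.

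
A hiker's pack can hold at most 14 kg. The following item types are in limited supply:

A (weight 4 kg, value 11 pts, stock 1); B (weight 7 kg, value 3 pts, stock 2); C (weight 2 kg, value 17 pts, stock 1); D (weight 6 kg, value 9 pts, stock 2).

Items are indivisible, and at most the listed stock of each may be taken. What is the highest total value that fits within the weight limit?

Best selections within weight 14 and stock limits:
- 1×A + 1×C + 1×D: weight 12, value 37
- 1×C + 2×D: weight 14, value 35
- 1×A + 1×B + 1×C: weight 13, value 31
- 1×A + 1×C: weight 6, value 28
Best: 37 pts.

37 pts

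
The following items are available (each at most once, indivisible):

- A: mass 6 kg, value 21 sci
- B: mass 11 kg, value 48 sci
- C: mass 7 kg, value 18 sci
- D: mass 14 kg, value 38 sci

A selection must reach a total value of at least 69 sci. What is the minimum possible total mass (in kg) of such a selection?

Subsets with value ≥ 69, sorted by total mass:
- A+B: mass 17, value 69
- A+B+C: mass 24, value 87
- B+D: mass 25, value 86
Minimum mass: 17 kg.

17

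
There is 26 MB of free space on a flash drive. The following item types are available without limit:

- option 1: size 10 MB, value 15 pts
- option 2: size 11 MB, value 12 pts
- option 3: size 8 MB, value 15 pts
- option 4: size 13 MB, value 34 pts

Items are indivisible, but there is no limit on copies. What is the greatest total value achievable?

Best value-per-unit is option 4 at 34/13, and filling with it alone uses size 2×13=26. No mix of the others beats 2×34 = 68.

68 pts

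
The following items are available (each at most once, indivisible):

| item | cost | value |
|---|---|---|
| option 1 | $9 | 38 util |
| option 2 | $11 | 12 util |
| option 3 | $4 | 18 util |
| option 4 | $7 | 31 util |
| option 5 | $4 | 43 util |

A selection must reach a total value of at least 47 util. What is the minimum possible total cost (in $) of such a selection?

8

Subsets with value ≥ 47, sorted by total cost:
- option 3+option 5: cost 8, value 61
- option 4+option 5: cost 11, value 74
Minimum cost: 8 $.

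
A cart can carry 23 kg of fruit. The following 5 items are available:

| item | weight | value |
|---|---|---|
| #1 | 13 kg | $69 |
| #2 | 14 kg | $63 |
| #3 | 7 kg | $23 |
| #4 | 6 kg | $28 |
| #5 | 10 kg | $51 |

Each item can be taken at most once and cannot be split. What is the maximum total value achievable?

Check high-value combinations within 23 kg:
- #1+#5: weight 13+10=23, value 69+51=120
- #3+#4+#5: weight 7+6+10=23, value 23+28+51=102
- #1+#4: weight 13+6=19, value 69+28=97
Best: $120.

$120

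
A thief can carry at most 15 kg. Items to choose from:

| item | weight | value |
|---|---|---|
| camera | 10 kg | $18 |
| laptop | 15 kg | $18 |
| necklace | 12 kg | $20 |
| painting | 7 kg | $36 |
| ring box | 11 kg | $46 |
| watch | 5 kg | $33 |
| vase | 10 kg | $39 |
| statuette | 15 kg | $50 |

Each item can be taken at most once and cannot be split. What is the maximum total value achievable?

This is a 0/1 knapsack; check combinations near the capacity.
- watch+vase: weight 5+10=15, value 33+39=72
- painting+watch: weight 7+5=12, value 36+33=69
- camera+watch: weight 10+5=15, value 18+33=51
Best: $72.

$72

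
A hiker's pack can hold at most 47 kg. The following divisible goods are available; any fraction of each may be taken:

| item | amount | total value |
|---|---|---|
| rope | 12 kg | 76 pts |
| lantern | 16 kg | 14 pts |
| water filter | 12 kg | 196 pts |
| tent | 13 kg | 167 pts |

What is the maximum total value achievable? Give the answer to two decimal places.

447.75

Take in order of value per unit:
- water filter (196/12 per unit): all 12 → value 196, running total 196.00
- tent (167/13 per unit): all 13 → value 167, running total 363.00
- rope (76/12 per unit): all 12 → value 76, running total 439.00
- lantern (14/16 per unit): 10 of 16 → value 10×14/16 = 8.7500, running total 447.75
Total 447.75.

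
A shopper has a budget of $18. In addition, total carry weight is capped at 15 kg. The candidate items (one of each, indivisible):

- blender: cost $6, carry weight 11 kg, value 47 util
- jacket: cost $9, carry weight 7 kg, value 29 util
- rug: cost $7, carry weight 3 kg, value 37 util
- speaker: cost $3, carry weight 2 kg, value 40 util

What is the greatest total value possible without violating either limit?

87 util

Feasible sets respecting both limits:
- blender+speaker: cost 9, carry weight 13, value 87
- blender+rug: cost 13, carry weight 14, value 84
- rug+speaker: cost 10, carry weight 5, value 77
- jacket+speaker: cost 12, carry weight 9, value 69
Best: 87 util.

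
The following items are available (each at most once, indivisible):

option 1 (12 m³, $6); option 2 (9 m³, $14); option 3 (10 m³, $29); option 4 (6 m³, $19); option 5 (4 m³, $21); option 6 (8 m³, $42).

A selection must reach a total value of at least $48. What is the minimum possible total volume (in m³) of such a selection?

12

Subsets with value ≥ 48, sorted by total volume:
- option 5+option 6: volume 12, value 63
- option 4+option 6: volume 14, value 61
Minimum volume: 12 m³.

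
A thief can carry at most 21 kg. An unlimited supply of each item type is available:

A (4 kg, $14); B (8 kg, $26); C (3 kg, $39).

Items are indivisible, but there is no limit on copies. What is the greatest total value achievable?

Best value-per-unit is C at 39/3, and filling with it alone uses weight 7×3=21. No mix of the others beats 7×39 = 273.

$273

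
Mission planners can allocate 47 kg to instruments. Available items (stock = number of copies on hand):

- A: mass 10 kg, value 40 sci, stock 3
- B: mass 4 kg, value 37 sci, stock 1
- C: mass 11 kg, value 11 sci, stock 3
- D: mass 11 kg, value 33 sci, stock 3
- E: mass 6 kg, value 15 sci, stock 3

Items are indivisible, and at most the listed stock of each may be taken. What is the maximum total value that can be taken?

190 sci

Top feasible selections:
- 3×A + 1×B + 1×D: mass 45, value 190
- 3×A + 1×B + 2×E: mass 46, value 187
- 2×A + 1×B + 2×D: mass 46, value 183
- 2×A + 1×B + 1×D + 2×E: mass 47, value 180
Best: 190 sci.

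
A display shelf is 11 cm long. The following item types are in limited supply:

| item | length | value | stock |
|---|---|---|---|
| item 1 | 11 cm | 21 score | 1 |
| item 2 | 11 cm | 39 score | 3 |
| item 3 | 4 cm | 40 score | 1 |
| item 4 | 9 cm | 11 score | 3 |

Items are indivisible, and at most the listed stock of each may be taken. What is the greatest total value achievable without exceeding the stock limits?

40 score

Best selections within length 11 and stock limits:
- 1×item 3: length 4, value 40
- 1×item 2: length 11, value 39
- 1×item 1: length 11, value 21
Best: 40 score.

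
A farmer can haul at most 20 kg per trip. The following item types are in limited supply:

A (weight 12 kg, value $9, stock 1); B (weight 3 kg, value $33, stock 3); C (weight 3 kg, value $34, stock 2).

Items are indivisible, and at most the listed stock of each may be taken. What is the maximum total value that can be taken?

Top feasible selections:
- 3×B + 2×C: weight 15, value 167
- 2×B + 2×C: weight 12, value 134
- 3×B + 1×C: weight 12, value 133
- 1×B + 2×C: weight 9, value 101
Best: $167.

$167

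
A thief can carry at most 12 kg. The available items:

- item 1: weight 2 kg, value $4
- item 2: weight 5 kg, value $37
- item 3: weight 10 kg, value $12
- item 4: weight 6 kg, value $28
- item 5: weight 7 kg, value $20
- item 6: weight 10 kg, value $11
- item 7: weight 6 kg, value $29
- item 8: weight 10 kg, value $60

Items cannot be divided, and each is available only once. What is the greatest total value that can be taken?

$66

Check high-value combinations within 12 kg:
- item 2+item 7: weight 5+6=11, value 37+29=66
- item 2+item 4: weight 5+6=11, value 37+28=65
- item 1+item 8: weight 2+10=12, value 4+60=64
- item 8: weight 10, value 60
- item 2+item 5: weight 5+7=12, value 37+20=57
Best: $66.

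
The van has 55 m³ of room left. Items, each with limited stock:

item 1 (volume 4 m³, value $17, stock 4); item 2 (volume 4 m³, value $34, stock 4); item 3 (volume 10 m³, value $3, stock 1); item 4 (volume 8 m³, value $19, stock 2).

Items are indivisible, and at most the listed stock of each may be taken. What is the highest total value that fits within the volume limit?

$242

Top feasible selections:
- 4×item 1 + 4×item 2 + 2×item 4: volume 48, value 242
- 3×item 1 + 4×item 2 + 1×item 3 + 2×item 4: volume 54, value 228
- 4×item 1 + 4×item 2 + 1×item 3 + 1×item 4: volume 50, value 226
- 3×item 1 + 4×item 2 + 2×item 4: volume 44, value 225
Best: $242.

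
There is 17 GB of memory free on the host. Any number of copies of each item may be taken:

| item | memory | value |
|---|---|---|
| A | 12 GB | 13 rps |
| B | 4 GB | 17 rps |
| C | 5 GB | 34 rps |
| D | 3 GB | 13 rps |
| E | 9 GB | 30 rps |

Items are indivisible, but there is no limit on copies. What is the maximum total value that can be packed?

102 rps

Best value-per-unit is C at 34/5, and filling with it alone uses memory 3×5=15. No mix of the others beats 3×34 = 102.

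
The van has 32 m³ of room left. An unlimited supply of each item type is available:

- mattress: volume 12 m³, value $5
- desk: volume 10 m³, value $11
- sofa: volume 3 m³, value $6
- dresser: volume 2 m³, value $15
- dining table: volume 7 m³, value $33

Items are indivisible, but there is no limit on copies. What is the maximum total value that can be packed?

Best value-per-unit is dresser at 15/2, and filling with it alone uses volume 16×2=32. No mix of the others beats 16×15 = 240.

$240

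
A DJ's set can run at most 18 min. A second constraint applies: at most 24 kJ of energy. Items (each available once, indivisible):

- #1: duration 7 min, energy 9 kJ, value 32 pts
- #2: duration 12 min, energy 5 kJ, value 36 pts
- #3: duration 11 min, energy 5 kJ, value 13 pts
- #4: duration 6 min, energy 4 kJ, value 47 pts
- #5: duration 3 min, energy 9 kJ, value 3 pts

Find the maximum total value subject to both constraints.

83 pts

Feasible sets respecting both limits:
- #2+#4: duration 18, energy 9, value 83
- #1+#4+#5: duration 16, energy 22, value 82
- #1+#4: duration 13, energy 13, value 79
- #3+#4: duration 17, energy 9, value 60
Best: 83 pts.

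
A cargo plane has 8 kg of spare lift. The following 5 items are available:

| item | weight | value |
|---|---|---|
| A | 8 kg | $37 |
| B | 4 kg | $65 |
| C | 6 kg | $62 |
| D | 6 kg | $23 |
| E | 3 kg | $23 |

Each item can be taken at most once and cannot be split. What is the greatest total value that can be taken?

$88

Check high-value combinations within 8 kg:
- B+E: weight 4+3=7, value 65+23=88
- B: weight 4, value 65
- C: weight 6, value 62
Best: $88.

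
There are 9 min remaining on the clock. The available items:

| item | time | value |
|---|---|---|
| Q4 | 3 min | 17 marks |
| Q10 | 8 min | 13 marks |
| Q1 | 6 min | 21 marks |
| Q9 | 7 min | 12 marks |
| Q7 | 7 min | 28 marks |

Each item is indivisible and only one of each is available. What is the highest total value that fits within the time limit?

Check high-value combinations within 9 min:
- Q4+Q1: time 3+6=9, value 17+21=38
- Q7: time 7, value 28
- Q1: time 6, value 21
- Q4: time 3, value 17
- Q10: time 8, value 13
Best: 38 marks.

38 marks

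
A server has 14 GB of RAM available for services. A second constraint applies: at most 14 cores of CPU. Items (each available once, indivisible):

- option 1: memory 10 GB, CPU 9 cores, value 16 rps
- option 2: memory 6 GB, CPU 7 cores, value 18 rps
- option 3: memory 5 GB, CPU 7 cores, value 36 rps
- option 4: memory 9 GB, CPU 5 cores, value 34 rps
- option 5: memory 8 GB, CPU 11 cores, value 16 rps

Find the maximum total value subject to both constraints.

70 rps

Feasible sets respecting both limits:
- option 3+option 4: memory 14, CPU 12, value 70
- option 2+option 3: memory 11, CPU 14, value 54
- option 3: memory 5, CPU 7, value 36
- option 4: memory 9, CPU 5, value 34
Best: 70 rps.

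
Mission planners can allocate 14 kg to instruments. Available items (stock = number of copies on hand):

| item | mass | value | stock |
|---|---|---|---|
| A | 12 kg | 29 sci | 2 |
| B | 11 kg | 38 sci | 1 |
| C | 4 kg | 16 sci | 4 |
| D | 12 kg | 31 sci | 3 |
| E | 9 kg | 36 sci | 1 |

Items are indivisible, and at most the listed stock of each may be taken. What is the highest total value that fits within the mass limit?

52 sci

Top feasible selections:
- 1×C + 1×E: mass 13, value 52
- 3×C: mass 12, value 48
- 1×B: mass 11, value 38
Best: 52 sci.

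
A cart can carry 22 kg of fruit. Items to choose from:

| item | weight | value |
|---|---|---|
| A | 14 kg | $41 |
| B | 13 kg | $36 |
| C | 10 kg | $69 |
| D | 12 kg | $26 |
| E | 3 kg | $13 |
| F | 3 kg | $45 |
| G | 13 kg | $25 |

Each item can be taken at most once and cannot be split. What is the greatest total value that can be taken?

$127

Check high-value combinations within 22 kg:
- C+E+F: weight 10+3+3=16, value 69+13+45=127
- C+F: weight 10+3=13, value 69+45=114
- A+E+F: weight 14+3+3=20, value 41+13+45=99
Best: $127.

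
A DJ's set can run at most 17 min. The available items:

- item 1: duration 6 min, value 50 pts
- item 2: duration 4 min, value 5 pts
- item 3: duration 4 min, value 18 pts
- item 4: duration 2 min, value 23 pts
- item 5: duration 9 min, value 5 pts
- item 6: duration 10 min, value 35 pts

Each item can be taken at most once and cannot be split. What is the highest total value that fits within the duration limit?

96 pts

Check high-value combinations within 17 min:
- item 1+item 2+item 3+item 4: duration 6+4+4+2=16, value 50+5+18+23=96
- item 1+item 3+item 4: duration 6+4+2=12, value 50+18+23=91
- item 1+item 6: duration 6+10=16, value 50+35=85
- item 1+item 2+item 4: duration 6+4+2=12, value 50+5+23=78
- item 1+item 4+item 5: duration 6+2+9=17, value 50+23+5=78
Best: 96 pts.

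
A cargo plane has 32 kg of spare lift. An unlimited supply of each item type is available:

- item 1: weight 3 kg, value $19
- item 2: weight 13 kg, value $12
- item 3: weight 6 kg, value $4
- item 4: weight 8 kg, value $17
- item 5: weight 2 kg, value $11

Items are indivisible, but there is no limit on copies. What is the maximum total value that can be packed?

Best value-per-unit is item 1 at 19/3; filling with it alone gives 10×19 = 190.
Optimal mix: 10×item 1 + 1×item 5 → weight 32, value 201.

$201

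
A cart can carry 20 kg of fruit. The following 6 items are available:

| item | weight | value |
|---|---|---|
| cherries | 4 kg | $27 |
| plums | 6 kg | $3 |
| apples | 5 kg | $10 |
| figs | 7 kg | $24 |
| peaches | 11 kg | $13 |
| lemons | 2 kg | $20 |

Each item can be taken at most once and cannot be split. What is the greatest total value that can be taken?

$81

Check high-value combinations within 20 kg:
- cherries+apples+figs+lemons: weight 4+5+7+2=18, value 27+10+24+20=81
- cherries+plums+figs+lemons: weight 4+6+7+2=19, value 27+3+24+20=74
- cherries+figs+lemons: weight 4+7+2=13, value 27+24+20=71
- cherries+apples+figs: weight 4+5+7=16, value 27+10+24=61
Best: $81.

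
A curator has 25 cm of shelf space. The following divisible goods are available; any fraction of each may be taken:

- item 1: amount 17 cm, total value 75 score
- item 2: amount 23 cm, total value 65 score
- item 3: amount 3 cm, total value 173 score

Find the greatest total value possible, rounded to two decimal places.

Take in order of value per unit:
- item 3 (173/3 per unit): all 3 → value 173, running total 173.00
- item 1 (75/17 per unit): all 17 → value 75, running total 248.00
- item 2 (65/23 per unit): 5 of 23 → value 5×65/23 = 14.1304, running total 262.13
Total 262.13.

262.13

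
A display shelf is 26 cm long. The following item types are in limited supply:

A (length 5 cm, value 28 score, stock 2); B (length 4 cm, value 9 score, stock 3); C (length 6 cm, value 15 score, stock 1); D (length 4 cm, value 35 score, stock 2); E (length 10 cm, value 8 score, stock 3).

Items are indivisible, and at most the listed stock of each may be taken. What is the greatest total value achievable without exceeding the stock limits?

144 score

Top feasible selections:
- 2×A + 2×B + 2×D: length 26, value 144
- 2×A + 1×C + 2×D: length 24, value 141
- 2×A + 1×B + 2×D: length 22, value 135
- 2×A + 2×D: length 18, value 126
Best: 144 score.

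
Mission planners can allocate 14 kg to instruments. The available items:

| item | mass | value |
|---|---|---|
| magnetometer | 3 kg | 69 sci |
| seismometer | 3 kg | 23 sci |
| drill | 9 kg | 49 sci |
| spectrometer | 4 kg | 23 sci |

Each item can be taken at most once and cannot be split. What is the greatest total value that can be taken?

Check high-value combinations within 14 kg:
- magnetometer+drill: mass 3+9=12, value 69+49=118
- magnetometer+seismometer+spectrometer: mass 3+3+4=10, value 69+23+23=115
- magnetometer+seismometer: mass 3+3=6, value 69+23=92
- magnetometer+spectrometer: mass 3+4=7, value 69+23=92
Best: 118 sci.

118 sci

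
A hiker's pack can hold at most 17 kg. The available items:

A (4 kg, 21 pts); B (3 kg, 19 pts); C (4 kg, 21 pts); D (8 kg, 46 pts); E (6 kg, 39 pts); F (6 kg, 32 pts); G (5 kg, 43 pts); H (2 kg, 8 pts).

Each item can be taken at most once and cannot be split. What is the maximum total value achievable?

Check high-value combinations within 17 kg:
- E+F+G: weight 6+6+5=17, value 39+32+43=114
- A+E+G+H: weight 4+6+5+2=17, value 21+39+43+8=111
- C+E+G+H: weight 4+6+5+2=17, value 21+39+43+8=111
Best: 114 pts.

114 pts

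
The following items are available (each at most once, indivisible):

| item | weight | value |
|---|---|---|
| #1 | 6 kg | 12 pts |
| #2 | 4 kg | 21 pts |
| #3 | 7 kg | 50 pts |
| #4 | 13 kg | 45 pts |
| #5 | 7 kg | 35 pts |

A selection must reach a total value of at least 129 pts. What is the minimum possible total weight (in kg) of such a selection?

Subsets with value ≥ 129, sorted by total weight:
- #3+#4+#5: weight 27, value 130
- #2+#3+#4+#5: weight 31, value 151
- #1+#3+#4+#5: weight 33, value 142
Minimum weight: 27 kg.

27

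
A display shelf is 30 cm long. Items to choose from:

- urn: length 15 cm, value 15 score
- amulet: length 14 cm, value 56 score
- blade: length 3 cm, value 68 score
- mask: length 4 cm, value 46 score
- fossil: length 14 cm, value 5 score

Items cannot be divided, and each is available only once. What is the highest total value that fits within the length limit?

Check high-value combinations within 30 cm:
- amulet+blade+mask: length 14+3+4=21, value 56+68+46=170
- urn+blade+mask: length 15+3+4=22, value 15+68+46=129
- amulet+blade: length 14+3=17, value 56+68=124
- blade+mask+fossil: length 3+4+14=21, value 68+46+5=119
Best: 170 score.

170 score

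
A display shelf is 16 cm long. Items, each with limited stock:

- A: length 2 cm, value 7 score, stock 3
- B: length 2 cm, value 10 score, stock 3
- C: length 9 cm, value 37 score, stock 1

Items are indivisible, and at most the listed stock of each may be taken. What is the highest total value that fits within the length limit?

Best selections within length 16 and stock limits:
- 3×B + 1×C: length 15, value 67
- 1×A + 2×B + 1×C: length 15, value 64
Best: 67 score.

67 score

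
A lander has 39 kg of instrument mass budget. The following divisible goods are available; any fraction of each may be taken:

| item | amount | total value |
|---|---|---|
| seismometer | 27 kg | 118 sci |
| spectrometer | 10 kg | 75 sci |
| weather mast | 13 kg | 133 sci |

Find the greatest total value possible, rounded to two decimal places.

277.93

Take in order of value per unit:
- weather mast (133/13 per unit): all 13 → value 133, running total 133.00
- spectrometer (75/10 per unit): all 10 → value 75, running total 208.00
- seismometer (118/27 per unit): 16 of 27 → value 16×118/27 = 69.9259, running total 277.93
Total 277.93.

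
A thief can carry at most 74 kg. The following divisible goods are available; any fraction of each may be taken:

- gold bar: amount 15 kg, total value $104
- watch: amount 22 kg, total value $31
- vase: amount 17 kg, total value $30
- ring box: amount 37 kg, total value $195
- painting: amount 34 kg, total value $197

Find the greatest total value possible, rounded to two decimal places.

Take in order of value per unit:
- gold bar (104/15 per unit): all 15 → value 104, running total 104.00
- painting (197/34 per unit): all 34 → value 197, running total 301.00
- ring box (195/37 per unit): 25 of 37 → value 25×195/37 = 131.7568, running total 432.76
Total 432.76.

432.76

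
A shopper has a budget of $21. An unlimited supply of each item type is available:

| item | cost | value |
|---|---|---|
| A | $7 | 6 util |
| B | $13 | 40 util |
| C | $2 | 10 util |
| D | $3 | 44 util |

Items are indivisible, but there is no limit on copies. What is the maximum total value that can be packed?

308 util

Best value-per-unit is D at 44/3, and filling with it alone uses cost 7×3=21. No mix of the others beats 7×44 = 308.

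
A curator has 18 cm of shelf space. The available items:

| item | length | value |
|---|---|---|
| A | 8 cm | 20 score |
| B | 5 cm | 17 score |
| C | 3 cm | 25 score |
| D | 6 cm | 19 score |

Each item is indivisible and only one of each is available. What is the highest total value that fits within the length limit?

64 score

Check high-value combinations within 18 cm:
- A+C+D: length 8+3+6=17, value 20+25+19=64
- A+B+C: length 8+5+3=16, value 20+17+25=62
- B+C+D: length 5+3+6=14, value 17+25+19=61
- A+C: length 8+3=11, value 20+25=45
- C+D: length 3+6=9, value 25+19=44
Best: 64 score.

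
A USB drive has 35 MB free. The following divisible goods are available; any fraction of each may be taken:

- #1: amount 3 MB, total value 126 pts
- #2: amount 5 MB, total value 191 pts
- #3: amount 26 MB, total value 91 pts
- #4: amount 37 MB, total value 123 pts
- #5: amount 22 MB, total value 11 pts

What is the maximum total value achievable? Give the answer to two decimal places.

411.32

Take in order of value per unit:
- #1 (126/3 per unit): all 3 → value 126, running total 126.00
- #2 (191/5 per unit): all 5 → value 191, running total 317.00
- #3 (91/26 per unit): all 26 → value 91, running total 408.00
- #4 (123/37 per unit): 1 of 37 → value 1×123/37 = 3.3243, running total 411.32
Total 411.32.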